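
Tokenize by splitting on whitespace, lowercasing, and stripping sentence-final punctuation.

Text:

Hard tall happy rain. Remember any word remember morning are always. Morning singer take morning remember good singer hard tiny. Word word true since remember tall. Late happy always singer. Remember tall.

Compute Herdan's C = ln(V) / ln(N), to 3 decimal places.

0.817

N = 32, V = 17.
ln(V) = 2.833213, ln(N) = 3.465736
C = 2.833213 / 3.465736 = 0.817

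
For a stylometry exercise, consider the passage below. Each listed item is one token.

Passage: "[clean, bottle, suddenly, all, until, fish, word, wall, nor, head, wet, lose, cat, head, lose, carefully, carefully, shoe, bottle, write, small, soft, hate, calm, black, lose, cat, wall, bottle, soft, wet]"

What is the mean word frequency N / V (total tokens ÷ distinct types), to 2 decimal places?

N = 31 tokens, V = 21 types.
Mean frequency = N / V = 31 / 21 = 1.48

1.48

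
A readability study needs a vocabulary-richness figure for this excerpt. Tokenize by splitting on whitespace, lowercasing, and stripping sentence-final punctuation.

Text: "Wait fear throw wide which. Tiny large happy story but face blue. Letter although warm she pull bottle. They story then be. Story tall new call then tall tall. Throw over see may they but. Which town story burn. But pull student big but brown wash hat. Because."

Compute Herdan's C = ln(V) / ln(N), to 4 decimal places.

0.9184

N = 48, V = 35.
ln(V) = 3.555348, ln(N) = 3.871201
C = 3.555348 / 3.871201 = 0.9184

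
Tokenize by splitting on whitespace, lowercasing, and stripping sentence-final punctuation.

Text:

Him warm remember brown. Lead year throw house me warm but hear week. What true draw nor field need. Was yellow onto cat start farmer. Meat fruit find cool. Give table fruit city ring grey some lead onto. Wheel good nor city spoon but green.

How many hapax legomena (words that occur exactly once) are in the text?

31

Frequencies: warm:2, lead:2, but:2, nor:2, onto:2, fruit:2, city:2, him:1, remember:1, brown:1, year:1, throw:1, house:1, me:1, hear:1, week:1, what:1, true:1, draw:1, field:1, … (18 more, each freq 1)
Hapax (freq=1): brown, cat, cool, draw, farmer, field, find, give, good, green, grey, hear, him, house, me, meat, need, remember, ring, some, spoon, start, table, throw, true, was, week, what, wheel, year, yellow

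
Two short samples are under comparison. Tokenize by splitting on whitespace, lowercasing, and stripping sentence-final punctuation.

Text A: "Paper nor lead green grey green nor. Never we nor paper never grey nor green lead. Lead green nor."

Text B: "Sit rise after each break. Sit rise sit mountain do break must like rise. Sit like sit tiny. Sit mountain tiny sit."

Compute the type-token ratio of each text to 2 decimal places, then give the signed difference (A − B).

-0.08

TTR(A) = 7/19 = 0.37
TTR(B) = 10/22 = 0.45
Difference = 0.37 − 0.45 = -0.08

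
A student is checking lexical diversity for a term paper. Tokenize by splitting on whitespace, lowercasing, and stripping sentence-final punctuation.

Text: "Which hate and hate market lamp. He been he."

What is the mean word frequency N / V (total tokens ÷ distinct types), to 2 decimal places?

N = 9 tokens, V = 7 types.
Mean frequency = N / V = 9 / 7 = 1.29

1.29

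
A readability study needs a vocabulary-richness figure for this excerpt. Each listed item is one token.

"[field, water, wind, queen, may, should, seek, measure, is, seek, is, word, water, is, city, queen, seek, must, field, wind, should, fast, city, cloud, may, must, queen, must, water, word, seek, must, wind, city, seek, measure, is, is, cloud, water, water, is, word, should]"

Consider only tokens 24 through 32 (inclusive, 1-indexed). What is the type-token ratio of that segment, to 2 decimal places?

Segment tokens 24–32: cloud, may, must, queen, must, water, word, seek, must
Segment N = 9, segment V = 7.
TTR = 7 / 9 = 0.78

0.78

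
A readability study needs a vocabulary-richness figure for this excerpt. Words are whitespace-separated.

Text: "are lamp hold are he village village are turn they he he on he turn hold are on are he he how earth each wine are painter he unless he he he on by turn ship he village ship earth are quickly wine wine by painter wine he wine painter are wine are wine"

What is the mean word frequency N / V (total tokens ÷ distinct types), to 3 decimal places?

3.176

N = 54 tokens, V = 17 types.
Mean frequency = N / V = 54 / 17 = 3.176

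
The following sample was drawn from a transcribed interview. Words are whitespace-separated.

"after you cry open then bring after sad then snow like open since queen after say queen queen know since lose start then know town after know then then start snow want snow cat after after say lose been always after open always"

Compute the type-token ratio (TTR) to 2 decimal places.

N = 43 tokens, V = 20 types.
TTR = V / N = 20 / 43 = 0.47

0.47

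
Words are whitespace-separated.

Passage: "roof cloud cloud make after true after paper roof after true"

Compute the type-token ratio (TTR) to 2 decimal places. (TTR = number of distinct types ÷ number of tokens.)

0.55

N = 11 tokens, V = 6 types.
TTR = V / N = 6 / 11 = 0.55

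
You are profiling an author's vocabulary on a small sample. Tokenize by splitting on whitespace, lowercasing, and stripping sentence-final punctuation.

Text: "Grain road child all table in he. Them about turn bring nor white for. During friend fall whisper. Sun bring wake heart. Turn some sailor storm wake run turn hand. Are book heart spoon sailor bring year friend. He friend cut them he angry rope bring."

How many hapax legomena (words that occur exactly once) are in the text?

25

Frequencies: bring:4, he:3, turn:3, friend:3, them:2, wake:2, heart:2, sailor:2, grain:1, road:1, child:1, all:1, table:1, in:1, about:1, nor:1, white:1, for:1, during:1, fall:1, … (13 more, each freq 1)
Hapax (freq=1): about, all, angry, are, book, child, cut, during, fall, for, grain, hand, in, nor, road, rope, run, some, spoon, storm, sun, table, whisper, white, year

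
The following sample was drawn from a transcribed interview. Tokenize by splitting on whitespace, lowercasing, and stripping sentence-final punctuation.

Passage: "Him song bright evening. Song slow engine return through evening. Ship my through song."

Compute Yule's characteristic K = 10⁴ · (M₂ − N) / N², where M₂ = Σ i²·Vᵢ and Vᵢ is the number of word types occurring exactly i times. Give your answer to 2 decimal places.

510.20

Frequencies: song:3, evening:2, through:2, him:1, bright:1, slow:1, engine:1, return:1, ship:1, my:1
N = 14. Frequency spectrum: V_1=7, V_2=2, V_3=1
M₂ = 1²·7 + 2²·2 + 3²·1 = 24
K = 10000 × (24 − 14) / 14² = 510.20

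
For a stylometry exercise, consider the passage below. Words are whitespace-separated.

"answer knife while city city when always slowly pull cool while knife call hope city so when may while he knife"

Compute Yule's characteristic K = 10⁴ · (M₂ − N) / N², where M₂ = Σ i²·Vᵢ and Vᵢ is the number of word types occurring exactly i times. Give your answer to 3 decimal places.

453.515

Frequencies: knife:3, while:3, city:3, when:2, answer:1, always:1, slowly:1, pull:1, cool:1, call:1, hope:1, so:1, may:1, he:1
N = 21. Frequency spectrum: V_1=10, V_2=1, V_3=3
M₂ = 1²·10 + 2²·1 + 3²·3 = 41
K = 10000 × (41 − 21) / 21² = 453.515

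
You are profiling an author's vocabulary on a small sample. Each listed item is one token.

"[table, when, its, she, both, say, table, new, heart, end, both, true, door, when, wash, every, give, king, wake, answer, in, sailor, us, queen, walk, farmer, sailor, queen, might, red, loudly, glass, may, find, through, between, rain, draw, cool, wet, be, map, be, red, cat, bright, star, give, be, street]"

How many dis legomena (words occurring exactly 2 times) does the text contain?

Frequencies: be:3, table:2, when:2, both:2, give:2, sailor:2, queen:2, red:2, its:1, she:1, say:1, new:1, heart:1, end:1, true:1, door:1, wash:1, every:1, king:1, wake:1, … (21 more, each freq 1)
Words with frequency 2: both, give, queen, red, sailor, table, when

7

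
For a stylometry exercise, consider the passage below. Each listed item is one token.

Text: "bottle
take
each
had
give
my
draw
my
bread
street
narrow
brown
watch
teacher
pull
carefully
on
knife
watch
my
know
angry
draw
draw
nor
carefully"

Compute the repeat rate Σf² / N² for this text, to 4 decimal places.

Frequencies: my:3, draw:3, watch:2, carefully:2, bottle:1, take:1, each:1, had:1, give:1, bread:1, street:1, narrow:1, brown:1, teacher:1, pull:1, on:1, knife:1, know:1, angry:1, nor:1
Σf² = 42; N² = 676
Repeat rate = 42 / 676 = 0.0621

0.0621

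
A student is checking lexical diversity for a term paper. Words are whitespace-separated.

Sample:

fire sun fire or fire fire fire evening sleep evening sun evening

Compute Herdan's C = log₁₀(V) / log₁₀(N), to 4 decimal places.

0.6477

N = 12, V = 5.
log₁₀(V) = 0.698970, log₁₀(N) = 1.079181
C = 0.698970 / 1.079181 = 0.6477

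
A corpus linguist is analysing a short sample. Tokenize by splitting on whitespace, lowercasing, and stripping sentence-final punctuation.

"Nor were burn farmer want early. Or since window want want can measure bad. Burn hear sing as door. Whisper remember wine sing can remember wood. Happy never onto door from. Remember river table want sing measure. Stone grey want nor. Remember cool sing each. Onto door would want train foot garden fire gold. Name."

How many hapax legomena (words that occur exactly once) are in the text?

28

Frequencies: want:6, sing:4, remember:4, door:3, nor:2, burn:2, can:2, measure:2, onto:2, were:1, farmer:1, early:1, or:1, since:1, window:1, bad:1, hear:1, as:1, whisper:1, wine:1, … (17 more, each freq 1)
Hapax (freq=1): as, bad, cool, each, early, farmer, fire, foot, from, garden, gold, grey, happy, hear, name, never, or, river, since, stone, table, train, were, whisper, window, wine, wood, would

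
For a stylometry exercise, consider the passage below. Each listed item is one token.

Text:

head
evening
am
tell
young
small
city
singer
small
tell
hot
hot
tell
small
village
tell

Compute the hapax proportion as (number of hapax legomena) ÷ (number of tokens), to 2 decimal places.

Frequencies: tell:4, small:3, hot:2, head:1, evening:1, am:1, young:1, city:1, singer:1, village:1
Hapax count = 7; token count = 16.
Ratio = 7 / 16 = 0.44

0.44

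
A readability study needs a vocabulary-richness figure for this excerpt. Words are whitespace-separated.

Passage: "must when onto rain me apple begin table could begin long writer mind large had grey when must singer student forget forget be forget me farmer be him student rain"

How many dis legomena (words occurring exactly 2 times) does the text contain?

Frequencies: forget:3, must:2, when:2, rain:2, me:2, begin:2, student:2, be:2, onto:1, apple:1, table:1, could:1, long:1, writer:1, mind:1, large:1, had:1, grey:1, singer:1, farmer:1, … (1 more, each freq 1)
Words with frequency 2: be, begin, me, must, rain, student, when

7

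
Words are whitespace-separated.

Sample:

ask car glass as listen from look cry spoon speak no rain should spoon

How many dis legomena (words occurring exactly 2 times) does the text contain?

Frequencies: spoon:2, ask:1, car:1, glass:1, as:1, listen:1, from:1, look:1, cry:1, speak:1, no:1, rain:1, should:1
Words with frequency 2: spoon

1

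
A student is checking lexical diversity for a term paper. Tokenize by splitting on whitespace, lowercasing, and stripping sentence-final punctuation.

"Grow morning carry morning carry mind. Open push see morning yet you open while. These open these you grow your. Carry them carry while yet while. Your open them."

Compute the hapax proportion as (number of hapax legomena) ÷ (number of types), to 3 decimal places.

0.231

Frequencies: carry:4, open:4, morning:3, while:3, grow:2, yet:2, you:2, these:2, your:2, them:2, mind:1, push:1, see:1
Hapax count = 3; type count = 13.
Ratio = 3 / 13 = 0.231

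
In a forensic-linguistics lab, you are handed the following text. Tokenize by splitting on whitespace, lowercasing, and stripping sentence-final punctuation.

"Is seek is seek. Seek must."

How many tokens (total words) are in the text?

6

Tokens: is, seek, is, seek, seek, must
N = 6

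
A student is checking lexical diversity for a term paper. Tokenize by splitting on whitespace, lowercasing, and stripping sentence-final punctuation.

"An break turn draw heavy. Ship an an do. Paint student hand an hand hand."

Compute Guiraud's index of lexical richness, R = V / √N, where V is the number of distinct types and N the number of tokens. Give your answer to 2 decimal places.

2.58

N = 15, V = 10.
√N = 3.872983
R = 10 / 3.872983 = 2.58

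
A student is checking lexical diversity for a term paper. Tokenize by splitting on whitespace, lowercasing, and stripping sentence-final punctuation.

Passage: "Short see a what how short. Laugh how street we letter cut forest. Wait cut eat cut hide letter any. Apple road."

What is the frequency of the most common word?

3

Frequencies: cut:3, short:2, how:2, letter:2, see:1, a:1, what:1, laugh:1, street:1, we:1, forest:1, wait:1, eat:1, hide:1, any:1, apple:1, road:1
Most common: 'cut' with frequency 3.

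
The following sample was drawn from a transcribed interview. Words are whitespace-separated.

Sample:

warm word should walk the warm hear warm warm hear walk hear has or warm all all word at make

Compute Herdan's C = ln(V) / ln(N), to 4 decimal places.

0.8004

N = 20, V = 11.
ln(V) = 2.397895, ln(N) = 2.995732
C = 2.397895 / 2.995732 = 0.8004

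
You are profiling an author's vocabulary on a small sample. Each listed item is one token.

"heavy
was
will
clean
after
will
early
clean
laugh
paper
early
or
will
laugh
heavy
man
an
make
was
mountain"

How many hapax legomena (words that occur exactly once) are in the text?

Frequencies: will:3, heavy:2, was:2, clean:2, early:2, laugh:2, after:1, paper:1, or:1, man:1, an:1, make:1, mountain:1
Hapax (freq=1): after, an, make, man, mountain, or, paper

7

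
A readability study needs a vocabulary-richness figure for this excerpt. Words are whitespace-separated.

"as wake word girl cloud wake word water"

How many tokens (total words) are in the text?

Tokens: as, wake, word, girl, cloud, wake, word, water
N = 8

8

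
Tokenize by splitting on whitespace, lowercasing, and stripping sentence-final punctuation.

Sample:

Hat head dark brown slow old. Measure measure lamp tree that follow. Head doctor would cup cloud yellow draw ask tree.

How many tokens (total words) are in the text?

Tokens: hat, head, dark, brown, slow, old, measure, measure, lamp, tree, that, follow, head, doctor, would, cup, cloud, yellow, draw, ask, tree
N = 21

21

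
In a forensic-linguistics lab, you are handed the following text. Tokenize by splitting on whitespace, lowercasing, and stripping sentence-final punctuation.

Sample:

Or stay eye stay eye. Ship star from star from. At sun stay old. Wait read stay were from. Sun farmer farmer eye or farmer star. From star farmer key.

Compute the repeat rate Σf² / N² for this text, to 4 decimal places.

0.0978

Frequencies: stay:4, star:4, from:4, farmer:4, eye:3, or:2, sun:2, ship:1, at:1, old:1, wait:1, read:1, were:1, key:1
Σf² = 88; N² = 900
Repeat rate = 88 / 900 = 0.0978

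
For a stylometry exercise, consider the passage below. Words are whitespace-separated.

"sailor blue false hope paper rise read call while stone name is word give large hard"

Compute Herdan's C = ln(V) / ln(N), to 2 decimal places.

N = 16, V = 16.
ln(V) = 2.772589, ln(N) = 2.772589
C = 2.772589 / 2.772589 = 1.00

1.00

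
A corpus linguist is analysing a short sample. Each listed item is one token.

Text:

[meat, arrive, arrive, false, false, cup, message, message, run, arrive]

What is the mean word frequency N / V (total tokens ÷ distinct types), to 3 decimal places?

N = 10 tokens, V = 6 types.
Mean frequency = N / V = 10 / 6 = 1.667

1.667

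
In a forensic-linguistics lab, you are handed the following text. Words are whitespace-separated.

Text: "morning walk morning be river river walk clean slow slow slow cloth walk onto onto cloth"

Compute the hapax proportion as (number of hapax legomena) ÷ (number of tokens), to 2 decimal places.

Frequencies: walk:3, slow:3, morning:2, river:2, cloth:2, onto:2, be:1, clean:1
Hapax count = 2; token count = 16.
Ratio = 2 / 16 = 0.13

0.13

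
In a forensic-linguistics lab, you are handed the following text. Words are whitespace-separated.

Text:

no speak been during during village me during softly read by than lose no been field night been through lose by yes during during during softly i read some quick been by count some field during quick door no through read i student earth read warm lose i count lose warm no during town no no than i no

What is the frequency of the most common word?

Frequencies: during:8, no:7, been:4, read:4, lose:4, i:4, by:3, softly:2, than:2, field:2, through:2, some:2, quick:2, count:2, warm:2, speak:1, village:1, me:1, night:1, yes:1, … (4 more, each freq 1)
Most common: 'during' with frequency 8.

8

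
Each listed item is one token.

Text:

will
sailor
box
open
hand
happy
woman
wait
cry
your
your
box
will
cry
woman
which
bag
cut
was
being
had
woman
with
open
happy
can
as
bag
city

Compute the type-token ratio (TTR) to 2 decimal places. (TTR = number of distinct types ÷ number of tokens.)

N = 29 tokens, V = 20 types.
TTR = V / N = 20 / 29 = 0.69

0.69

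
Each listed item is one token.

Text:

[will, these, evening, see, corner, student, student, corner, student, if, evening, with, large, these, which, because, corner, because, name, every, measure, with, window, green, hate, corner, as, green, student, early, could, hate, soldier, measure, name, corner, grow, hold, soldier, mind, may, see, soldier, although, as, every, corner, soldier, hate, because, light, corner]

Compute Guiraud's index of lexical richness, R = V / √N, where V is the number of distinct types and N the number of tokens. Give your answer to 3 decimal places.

N = 52, V = 27.
√N = 7.211103
R = 27 / 7.211103 = 3.744

3.744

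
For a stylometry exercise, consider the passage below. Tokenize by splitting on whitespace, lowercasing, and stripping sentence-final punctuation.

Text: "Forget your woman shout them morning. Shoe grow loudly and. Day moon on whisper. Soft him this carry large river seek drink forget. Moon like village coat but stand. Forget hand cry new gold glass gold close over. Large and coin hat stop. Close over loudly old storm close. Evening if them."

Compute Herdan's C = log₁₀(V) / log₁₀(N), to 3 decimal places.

N = 52, V = 41.
log₁₀(V) = 1.612784, log₁₀(N) = 1.716003
C = 1.612784 / 1.716003 = 0.940

0.940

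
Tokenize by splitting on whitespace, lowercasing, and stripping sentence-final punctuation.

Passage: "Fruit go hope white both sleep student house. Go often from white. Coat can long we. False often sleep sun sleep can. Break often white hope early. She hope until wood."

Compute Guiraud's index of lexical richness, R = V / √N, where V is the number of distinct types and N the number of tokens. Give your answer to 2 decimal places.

N = 31, V = 21.
√N = 5.567764
R = 21 / 5.567764 = 3.77

3.77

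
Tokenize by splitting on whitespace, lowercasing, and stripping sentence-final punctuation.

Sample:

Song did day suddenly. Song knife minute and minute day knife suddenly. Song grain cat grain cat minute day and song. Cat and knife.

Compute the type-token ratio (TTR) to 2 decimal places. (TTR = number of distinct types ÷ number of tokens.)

0.38

N = 24 tokens, V = 9 types.
TTR = V / N = 9 / 24 = 0.38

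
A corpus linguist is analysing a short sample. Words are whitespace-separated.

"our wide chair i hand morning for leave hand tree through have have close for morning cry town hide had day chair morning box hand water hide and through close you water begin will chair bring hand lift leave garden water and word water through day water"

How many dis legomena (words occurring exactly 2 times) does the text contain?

Frequencies: water:5, hand:4, chair:3, morning:3, through:3, for:2, leave:2, have:2, close:2, hide:2, day:2, and:2, our:1, wide:1, i:1, tree:1, cry:1, town:1, had:1, box:1, … (7 more, each freq 1)
Words with frequency 2: and, close, day, for, have, hide, leave

7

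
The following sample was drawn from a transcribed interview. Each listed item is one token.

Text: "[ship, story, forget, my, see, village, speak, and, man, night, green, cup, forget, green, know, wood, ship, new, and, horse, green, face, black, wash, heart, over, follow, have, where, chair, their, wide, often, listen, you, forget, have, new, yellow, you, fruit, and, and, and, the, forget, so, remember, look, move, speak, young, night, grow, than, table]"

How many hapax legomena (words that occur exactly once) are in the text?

Frequencies: and:5, forget:4, green:3, ship:2, speak:2, night:2, new:2, have:2, you:2, story:1, my:1, see:1, village:1, man:1, cup:1, know:1, wood:1, horse:1, face:1, black:1, … (21 more, each freq 1)
Hapax (freq=1): black, chair, cup, face, follow, fruit, grow, heart, horse, know, listen, look, man, move, my, often, over, remember, see, so, story, table, than, the, their, village, wash, where, wide, wood, yellow, young

32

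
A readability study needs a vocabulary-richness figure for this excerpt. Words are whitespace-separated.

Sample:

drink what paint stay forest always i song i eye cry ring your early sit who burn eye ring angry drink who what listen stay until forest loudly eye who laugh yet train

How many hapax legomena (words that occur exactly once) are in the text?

15

Frequencies: eye:3, who:3, drink:2, what:2, stay:2, forest:2, i:2, ring:2, paint:1, always:1, song:1, cry:1, your:1, early:1, sit:1, burn:1, angry:1, listen:1, until:1, loudly:1, … (3 more, each freq 1)
Hapax (freq=1): always, angry, burn, cry, early, laugh, listen, loudly, paint, sit, song, train, until, yet, your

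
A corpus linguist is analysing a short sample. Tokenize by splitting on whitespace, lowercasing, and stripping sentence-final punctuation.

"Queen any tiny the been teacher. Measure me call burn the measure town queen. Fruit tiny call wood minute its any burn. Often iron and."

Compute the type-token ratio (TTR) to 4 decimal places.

N = 25 tokens, V = 18 types.
TTR = V / N = 18 / 25 = 0.7200

0.7200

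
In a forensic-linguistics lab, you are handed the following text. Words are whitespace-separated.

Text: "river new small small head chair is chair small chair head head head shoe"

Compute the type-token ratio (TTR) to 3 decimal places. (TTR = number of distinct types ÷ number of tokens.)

0.500

N = 14 tokens, V = 7 types.
TTR = V / N = 7 / 14 = 0.500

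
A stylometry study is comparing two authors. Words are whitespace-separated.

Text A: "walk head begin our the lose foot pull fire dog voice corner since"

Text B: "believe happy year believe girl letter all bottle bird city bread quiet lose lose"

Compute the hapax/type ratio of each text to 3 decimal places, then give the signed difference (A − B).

0.167

A: hapax=13, V=13, ratio=1.000
B: hapax=10, V=12, ratio=0.833
Difference = 1.000 − 0.833 = 0.167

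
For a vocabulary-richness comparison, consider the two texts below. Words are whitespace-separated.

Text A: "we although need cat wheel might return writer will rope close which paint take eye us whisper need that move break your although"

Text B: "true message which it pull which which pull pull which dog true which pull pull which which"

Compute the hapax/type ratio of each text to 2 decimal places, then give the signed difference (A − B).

0.40

A: hapax=19, V=21, ratio=0.90
B: hapax=3, V=6, ratio=0.50
Difference = 0.90 − 0.50 = 0.40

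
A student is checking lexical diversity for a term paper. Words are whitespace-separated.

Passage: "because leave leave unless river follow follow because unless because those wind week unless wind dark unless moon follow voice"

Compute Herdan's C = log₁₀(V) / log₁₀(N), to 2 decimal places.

0.80

N = 20, V = 11.
log₁₀(V) = 1.041393, log₁₀(N) = 1.301030
C = 1.041393 / 1.301030 = 0.80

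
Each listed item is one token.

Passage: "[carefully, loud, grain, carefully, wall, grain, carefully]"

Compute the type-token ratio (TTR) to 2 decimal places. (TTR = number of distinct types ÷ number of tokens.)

0.57

N = 7 tokens, V = 4 types.
TTR = V / N = 4 / 7 = 0.57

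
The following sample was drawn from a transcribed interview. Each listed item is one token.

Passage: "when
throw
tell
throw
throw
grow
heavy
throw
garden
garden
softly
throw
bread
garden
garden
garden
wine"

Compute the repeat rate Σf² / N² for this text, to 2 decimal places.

Frequencies: throw:5, garden:5, when:1, tell:1, grow:1, heavy:1, softly:1, bread:1, wine:1
Σf² = 57; N² = 289
Repeat rate = 57 / 289 = 0.20

0.20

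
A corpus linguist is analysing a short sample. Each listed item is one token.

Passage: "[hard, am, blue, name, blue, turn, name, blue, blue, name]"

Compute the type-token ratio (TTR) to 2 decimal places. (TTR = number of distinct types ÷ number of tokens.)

N = 10 tokens, V = 5 types.
TTR = V / N = 5 / 10 = 0.50

0.50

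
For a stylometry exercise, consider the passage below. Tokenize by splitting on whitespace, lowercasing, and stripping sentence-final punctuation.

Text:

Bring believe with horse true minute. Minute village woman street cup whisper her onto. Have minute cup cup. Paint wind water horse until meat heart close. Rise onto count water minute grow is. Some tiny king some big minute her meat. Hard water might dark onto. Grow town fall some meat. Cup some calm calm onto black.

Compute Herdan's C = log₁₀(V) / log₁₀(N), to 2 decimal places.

N = 57, V = 36.
log₁₀(V) = 1.556303, log₁₀(N) = 1.755875
C = 1.556303 / 1.755875 = 0.89

0.89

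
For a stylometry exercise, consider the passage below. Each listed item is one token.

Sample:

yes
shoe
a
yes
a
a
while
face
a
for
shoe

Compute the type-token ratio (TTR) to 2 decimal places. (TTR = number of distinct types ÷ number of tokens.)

0.55

N = 11 tokens, V = 6 types.
TTR = V / N = 6 / 11 = 0.55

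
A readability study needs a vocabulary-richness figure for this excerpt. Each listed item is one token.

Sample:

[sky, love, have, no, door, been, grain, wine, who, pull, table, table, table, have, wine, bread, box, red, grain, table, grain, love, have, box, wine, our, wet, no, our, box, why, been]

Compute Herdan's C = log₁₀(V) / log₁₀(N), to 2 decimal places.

0.82

N = 32, V = 17.
log₁₀(V) = 1.230449, log₁₀(N) = 1.505150
C = 1.230449 / 1.505150 = 0.82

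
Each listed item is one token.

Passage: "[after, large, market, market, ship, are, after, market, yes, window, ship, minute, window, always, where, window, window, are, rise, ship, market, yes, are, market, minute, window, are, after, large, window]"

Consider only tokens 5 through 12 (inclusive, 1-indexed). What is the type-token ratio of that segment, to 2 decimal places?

0.88

Segment tokens 5–12: ship, are, after, market, yes, window, ship, minute
Segment N = 8, segment V = 7.
TTR = 7 / 8 = 0.88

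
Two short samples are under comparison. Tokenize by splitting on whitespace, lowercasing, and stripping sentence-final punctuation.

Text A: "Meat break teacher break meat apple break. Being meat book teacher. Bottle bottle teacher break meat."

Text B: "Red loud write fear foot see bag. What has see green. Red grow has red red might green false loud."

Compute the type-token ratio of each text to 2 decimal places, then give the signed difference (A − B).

TTR(A) = 7/16 = 0.44
TTR(B) = 13/20 = 0.65
Difference = 0.44 − 0.65 = -0.21

-0.21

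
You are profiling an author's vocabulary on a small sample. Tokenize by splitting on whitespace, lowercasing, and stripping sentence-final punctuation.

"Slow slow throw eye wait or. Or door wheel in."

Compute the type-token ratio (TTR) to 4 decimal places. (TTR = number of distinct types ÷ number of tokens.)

0.8000

N = 10 tokens, V = 8 types.
TTR = V / N = 8 / 10 = 0.8000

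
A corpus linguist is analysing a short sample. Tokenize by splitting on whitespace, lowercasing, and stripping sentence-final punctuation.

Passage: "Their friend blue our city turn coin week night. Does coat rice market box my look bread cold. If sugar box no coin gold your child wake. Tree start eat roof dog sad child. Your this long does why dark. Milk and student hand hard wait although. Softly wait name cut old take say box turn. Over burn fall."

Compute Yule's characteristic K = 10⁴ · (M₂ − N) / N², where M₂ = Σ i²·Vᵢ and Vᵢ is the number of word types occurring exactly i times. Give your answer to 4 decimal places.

51.7093

Frequencies: box:3, turn:2, coin:2, does:2, your:2, child:2, wait:2, their:1, friend:1, blue:1, our:1, city:1, week:1, night:1, coat:1, rice:1, market:1, my:1, look:1, bread:1, … (31 more, each freq 1)
N = 59. Frequency spectrum: V_1=44, V_2=6, V_3=1
M₂ = 1²·44 + 2²·6 + 3²·1 = 77
K = 10000 × (77 − 59) / 59² = 51.7093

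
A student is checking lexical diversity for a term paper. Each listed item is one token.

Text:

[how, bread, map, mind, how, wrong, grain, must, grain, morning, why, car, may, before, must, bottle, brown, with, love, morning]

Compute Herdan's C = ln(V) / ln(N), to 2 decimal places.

N = 20, V = 16.
ln(V) = 2.772589, ln(N) = 2.995732
C = 2.772589 / 2.995732 = 0.93

0.93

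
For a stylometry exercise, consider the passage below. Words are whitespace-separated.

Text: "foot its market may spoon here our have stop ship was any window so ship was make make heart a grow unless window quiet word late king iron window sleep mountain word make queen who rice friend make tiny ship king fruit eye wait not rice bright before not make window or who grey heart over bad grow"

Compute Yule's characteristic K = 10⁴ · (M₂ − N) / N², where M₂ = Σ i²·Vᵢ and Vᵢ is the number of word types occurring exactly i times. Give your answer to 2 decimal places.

160.52

Frequencies: make:5, window:4, ship:3, was:2, heart:2, grow:2, word:2, king:2, who:2, rice:2, not:2, foot:1, its:1, market:1, may:1, spoon:1, here:1, our:1, have:1, stop:1, … (21 more, each freq 1)
N = 58. Frequency spectrum: V_1=30, V_2=8, V_3=1, V_4=1, V_5=1
M₂ = 1²·30 + 2²·8 + 3²·1 + 4²·1 + 5²·1 = 112
K = 10000 × (112 − 58) / 58² = 160.52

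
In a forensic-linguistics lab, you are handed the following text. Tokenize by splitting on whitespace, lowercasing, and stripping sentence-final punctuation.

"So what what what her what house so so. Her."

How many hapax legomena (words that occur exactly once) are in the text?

Frequencies: what:4, so:3, her:2, house:1
Hapax (freq=1): house

1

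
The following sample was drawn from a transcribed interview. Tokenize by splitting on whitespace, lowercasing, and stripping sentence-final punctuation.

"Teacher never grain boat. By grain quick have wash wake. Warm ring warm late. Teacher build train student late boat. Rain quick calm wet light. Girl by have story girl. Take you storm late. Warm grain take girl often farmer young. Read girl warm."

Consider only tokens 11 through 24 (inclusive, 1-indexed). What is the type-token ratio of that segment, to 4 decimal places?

Segment tokens 11–24: warm, ring, warm, late, teacher, build, train, student, late, boat, rain, quick, calm, wet
Segment N = 14, segment V = 12.
TTR = 12 / 14 = 0.8571

0.8571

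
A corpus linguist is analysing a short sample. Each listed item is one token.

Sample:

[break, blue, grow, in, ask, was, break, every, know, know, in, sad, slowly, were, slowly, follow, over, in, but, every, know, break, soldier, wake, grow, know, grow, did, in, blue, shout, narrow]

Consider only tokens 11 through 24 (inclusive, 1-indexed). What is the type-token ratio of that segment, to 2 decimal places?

Segment tokens 11–24: in, sad, slowly, were, slowly, follow, over, in, but, every, know, break, soldier, wake
Segment N = 14, segment V = 12.
TTR = 12 / 14 = 0.86

0.86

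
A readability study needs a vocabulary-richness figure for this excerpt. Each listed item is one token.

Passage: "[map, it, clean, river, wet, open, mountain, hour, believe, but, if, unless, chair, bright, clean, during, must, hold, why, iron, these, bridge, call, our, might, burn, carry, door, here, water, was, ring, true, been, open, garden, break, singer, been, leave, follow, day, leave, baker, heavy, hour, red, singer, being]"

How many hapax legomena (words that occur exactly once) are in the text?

Frequencies: clean:2, open:2, hour:2, been:2, singer:2, leave:2, map:1, it:1, river:1, wet:1, mountain:1, believe:1, but:1, if:1, unless:1, chair:1, bright:1, during:1, must:1, hold:1, … (23 more, each freq 1)
Hapax (freq=1): baker, being, believe, break, bridge, bright, burn, but, call, carry, chair, day, door, during, follow, garden, heavy, here, hold, if, iron, it, map, might, mountain, must, our, red, ring, river, these, true, unless, was, water, wet, why

37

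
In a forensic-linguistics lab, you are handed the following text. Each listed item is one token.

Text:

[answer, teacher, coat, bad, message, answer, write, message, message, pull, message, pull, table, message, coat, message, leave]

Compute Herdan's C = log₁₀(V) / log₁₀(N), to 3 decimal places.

0.776

N = 17, V = 9.
log₁₀(V) = 0.954243, log₁₀(N) = 1.230449
C = 0.954243 / 1.230449 = 0.776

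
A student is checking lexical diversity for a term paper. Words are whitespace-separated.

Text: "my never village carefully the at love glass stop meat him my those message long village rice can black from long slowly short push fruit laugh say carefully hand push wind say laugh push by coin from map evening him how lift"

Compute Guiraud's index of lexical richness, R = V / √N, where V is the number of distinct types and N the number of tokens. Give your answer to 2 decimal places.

N = 42, V = 32.
√N = 6.480741
R = 32 / 6.480741 = 4.94

4.94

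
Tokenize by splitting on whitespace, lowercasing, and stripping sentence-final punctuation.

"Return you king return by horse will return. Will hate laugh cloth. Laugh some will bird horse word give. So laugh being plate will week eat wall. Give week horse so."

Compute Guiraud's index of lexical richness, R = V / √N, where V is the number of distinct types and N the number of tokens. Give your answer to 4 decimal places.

N = 31, V = 19.
√N = 5.567764
R = 19 / 5.567764 = 3.4125

3.4125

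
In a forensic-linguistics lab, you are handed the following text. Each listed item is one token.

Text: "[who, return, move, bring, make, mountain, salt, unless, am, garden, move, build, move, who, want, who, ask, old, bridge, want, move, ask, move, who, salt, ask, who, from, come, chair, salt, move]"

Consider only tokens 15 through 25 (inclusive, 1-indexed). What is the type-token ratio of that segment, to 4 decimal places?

0.6364

Segment tokens 15–25: want, who, ask, old, bridge, want, move, ask, move, who, salt
Segment N = 11, segment V = 7.
TTR = 7 / 11 = 0.6364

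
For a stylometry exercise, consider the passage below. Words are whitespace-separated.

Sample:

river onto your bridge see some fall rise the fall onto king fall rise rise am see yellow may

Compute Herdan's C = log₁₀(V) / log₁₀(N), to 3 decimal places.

0.871

N = 19, V = 13.
log₁₀(V) = 1.113943, log₁₀(N) = 1.278754
C = 1.113943 / 1.278754 = 0.871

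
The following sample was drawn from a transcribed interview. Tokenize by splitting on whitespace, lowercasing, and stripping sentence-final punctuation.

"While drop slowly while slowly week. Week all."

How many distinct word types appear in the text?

5

Distinct types: {all, drop, slowly, week, while}
V = 5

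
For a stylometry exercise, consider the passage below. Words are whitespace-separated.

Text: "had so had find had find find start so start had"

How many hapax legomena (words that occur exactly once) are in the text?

0

Frequencies: had:4, find:3, so:2, start:2
Hapax (freq=1): (none)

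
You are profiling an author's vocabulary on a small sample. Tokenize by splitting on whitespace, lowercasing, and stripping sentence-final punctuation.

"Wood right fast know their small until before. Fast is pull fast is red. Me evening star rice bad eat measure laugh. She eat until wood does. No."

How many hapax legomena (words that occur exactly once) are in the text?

17

Frequencies: fast:3, wood:2, until:2, is:2, eat:2, right:1, know:1, their:1, small:1, before:1, pull:1, red:1, me:1, evening:1, star:1, rice:1, bad:1, measure:1, laugh:1, she:1, … (2 more, each freq 1)
Hapax (freq=1): bad, before, does, evening, know, laugh, me, measure, no, pull, red, rice, right, she, small, star, their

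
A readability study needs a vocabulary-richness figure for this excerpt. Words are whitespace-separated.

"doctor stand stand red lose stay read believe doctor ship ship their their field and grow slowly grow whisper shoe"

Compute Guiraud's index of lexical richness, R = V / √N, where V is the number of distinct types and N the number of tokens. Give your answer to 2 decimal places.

3.35

N = 20, V = 15.
√N = 4.472136
R = 15 / 4.472136 = 3.35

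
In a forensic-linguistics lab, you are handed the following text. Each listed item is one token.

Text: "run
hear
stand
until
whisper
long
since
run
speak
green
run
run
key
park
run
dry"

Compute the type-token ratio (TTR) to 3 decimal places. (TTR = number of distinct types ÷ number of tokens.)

N = 16 tokens, V = 12 types.
TTR = V / N = 12 / 16 = 0.750

0.750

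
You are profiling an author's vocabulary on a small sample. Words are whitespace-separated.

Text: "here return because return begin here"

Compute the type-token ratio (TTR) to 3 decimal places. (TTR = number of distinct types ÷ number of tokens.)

N = 6 tokens, V = 4 types.
TTR = V / N = 4 / 6 = 0.667

0.667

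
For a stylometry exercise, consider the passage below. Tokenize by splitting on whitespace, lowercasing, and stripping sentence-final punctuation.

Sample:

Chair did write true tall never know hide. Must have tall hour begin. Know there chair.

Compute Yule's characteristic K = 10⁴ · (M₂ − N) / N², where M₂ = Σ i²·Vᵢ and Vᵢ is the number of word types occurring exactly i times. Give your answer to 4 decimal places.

Frequencies: chair:2, tall:2, know:2, did:1, write:1, true:1, never:1, hide:1, must:1, have:1, hour:1, begin:1, there:1
N = 16. Frequency spectrum: V_1=10, V_2=3
M₂ = 1²·10 + 2²·3 = 22
K = 10000 × (22 − 16) / 16² = 234.3750

234.3750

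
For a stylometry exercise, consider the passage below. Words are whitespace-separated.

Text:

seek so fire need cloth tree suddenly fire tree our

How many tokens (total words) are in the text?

10

Tokens: seek, so, fire, need, cloth, tree, suddenly, fire, tree, our
N = 10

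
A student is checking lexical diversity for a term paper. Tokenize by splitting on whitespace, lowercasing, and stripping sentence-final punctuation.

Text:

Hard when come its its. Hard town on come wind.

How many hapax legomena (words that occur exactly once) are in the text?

Frequencies: hard:2, come:2, its:2, when:1, town:1, on:1, wind:1
Hapax (freq=1): on, town, when, wind

4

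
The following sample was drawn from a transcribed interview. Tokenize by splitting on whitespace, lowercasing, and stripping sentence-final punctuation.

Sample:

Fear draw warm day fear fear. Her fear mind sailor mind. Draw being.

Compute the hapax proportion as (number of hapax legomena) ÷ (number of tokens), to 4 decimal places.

Frequencies: fear:4, draw:2, mind:2, warm:1, day:1, her:1, sailor:1, being:1
Hapax count = 5; token count = 13.
Ratio = 5 / 13 = 0.3846

0.3846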